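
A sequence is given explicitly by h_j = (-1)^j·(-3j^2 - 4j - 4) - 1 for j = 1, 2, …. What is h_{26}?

-2137

(-1)^26 = 1; -3j^2 - 4j - 4 at j=26 is -2136; so h_{26} = -2137.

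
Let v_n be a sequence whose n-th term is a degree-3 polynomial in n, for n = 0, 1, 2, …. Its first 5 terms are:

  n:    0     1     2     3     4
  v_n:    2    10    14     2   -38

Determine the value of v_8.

1st diffs: 8, 4, -12, -40.
2nd diffs: -4, -16, -28.
3rd diffs: -12, -12 (constant).
Newton forward-difference form: v_n = 2 + 8·C(n,1) + (-4)·C(n,2) + (-12)·C(n,3).
At n = 8: n = 8, so v_8 = 2 + 64 - 112 - 672 = -718.

-718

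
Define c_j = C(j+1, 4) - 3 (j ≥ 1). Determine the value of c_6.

C(7, 4) = 35, so c_6 = 32.

32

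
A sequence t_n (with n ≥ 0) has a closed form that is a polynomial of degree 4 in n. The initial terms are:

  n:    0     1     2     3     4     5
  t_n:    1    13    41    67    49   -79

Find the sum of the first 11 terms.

1st diffs: 12, 28, 26, -18, -128.
2nd diffs: 16, -2, -44, -110.
3rd diffs: -18, -42, -66.
4th diffs: -24, -24 (constant).
Newton forward-difference form: t_n = 1 + 12·C(n,1) + 16·C(n,2) + (-18)·C(n,3) + (-24)·C(n,4).
Continuing: …, -407, -1049, -2143, -3851, …, t_{10} = -6359.
Summing n = 0..10 (11 terms) gives -13717.

-13717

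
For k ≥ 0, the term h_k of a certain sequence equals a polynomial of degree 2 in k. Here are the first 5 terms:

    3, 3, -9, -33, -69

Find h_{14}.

-1089

1st diffs: 0, -12, -24, -36.
2nd diffs: -12, -12, -12 (constant).
Newton forward-difference form: h_k = 3 + (-12)·C(k,2).
At k = 14: k = 14, so h_{14} = 3 - 1092 = -1089.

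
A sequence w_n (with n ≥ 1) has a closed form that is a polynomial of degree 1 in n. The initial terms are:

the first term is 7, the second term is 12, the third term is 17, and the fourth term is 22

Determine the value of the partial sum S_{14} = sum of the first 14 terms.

553

1st diffs: 5, 5, 5 (constant).
So w_n = 5n + 2.
Continuing: …, 27, 32, 37, 42, …, w_{14} = 72.
Summing n = 1..14 (14 terms) gives 553.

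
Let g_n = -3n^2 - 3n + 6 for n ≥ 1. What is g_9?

g_9 = -3·9^2 - 3·9 + 6 = -264.

-264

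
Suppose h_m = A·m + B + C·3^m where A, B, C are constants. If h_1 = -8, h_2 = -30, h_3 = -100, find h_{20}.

The three given values yield: A + B + 3C = -8; 2A + B + 9C = -30; 3A + B + 27C = -100.
Subtracting the first from the second: A + 6C = -22.
Subtracting the second from the third: A + 18C = -70.
Solving: C = -4, A = 2, then B = 2.
Hence h_{20} = 2·20 + 2 + (-4)·3486784401 = -13947137562.

-13947137562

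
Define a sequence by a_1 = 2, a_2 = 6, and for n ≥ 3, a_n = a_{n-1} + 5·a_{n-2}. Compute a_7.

986

Iterate the recurrence:
a_3 = 16  a_4 = 46  a_5 = 126  a_6 = 356  a_7 = 986.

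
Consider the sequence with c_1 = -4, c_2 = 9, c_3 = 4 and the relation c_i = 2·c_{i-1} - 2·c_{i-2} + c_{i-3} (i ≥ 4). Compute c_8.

Applying the relation repeatedly:
c_4 = -14;  c_5 = -27;  c_6 = -22;  c_7 = -4;  c_8 = 9.

9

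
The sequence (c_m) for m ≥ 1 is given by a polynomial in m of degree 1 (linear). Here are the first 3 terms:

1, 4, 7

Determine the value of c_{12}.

34

1st diffs: 3, 3 (constant).
So c_m = 3m - 2.
Evaluating at m = 12 gives c_{12} = 34.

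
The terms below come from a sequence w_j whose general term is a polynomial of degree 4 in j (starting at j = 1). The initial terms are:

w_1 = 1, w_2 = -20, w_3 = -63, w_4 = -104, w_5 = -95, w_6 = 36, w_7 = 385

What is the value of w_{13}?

15457

1st diffs: -21, -43, -41, 9, 131, 349.
2nd diffs: -22, 2, 50, 122, 218.
3rd diffs: 24, 48, 72, 96.
4th diffs: 24, 24, 24 (constant).
Newton forward-difference form: w_j = 1 + (-21)·C(j-1,1) + (-22)·C(j-1,2) + 24·C(j-1,3) + 24·C(j-1,4).
At j = 13: j-1 = 12, so w_{13} = 1 - 252 - 1452 + 5280 + 11880 = 15457.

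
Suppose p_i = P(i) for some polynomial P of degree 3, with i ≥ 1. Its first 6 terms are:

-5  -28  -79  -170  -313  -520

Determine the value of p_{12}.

1st diffs: -23, -51, -91, -143, -207.
2nd diffs: -28, -40, -52, -64.
3rd diffs: -12, -12, -12 (constant).
Newton forward-difference form: p_i = -5 + (-23)·C(i-1,1) + (-28)·C(i-1,2) + (-12)·C(i-1,3).
At i = 12: i-1 = 11, so p_{12} = -5 - 253 - 1540 - 1980 = -3778.

-3778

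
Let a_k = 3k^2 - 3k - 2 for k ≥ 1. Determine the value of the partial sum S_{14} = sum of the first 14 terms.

Over k = 1..14: Σk = 105, Σk² = 1015.
Total = (3)·1015 + (-3)·105 + (-2)·14 = 2702.

2702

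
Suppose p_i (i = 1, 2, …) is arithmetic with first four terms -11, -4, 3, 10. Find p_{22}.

136

Common difference d = 7.
p_i = -11 + (i - 1)·7.
p_{22} = -11 + 21·7 = 136.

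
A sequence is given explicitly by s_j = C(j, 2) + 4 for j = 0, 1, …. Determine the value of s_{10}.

49

C(10, 2) = 45, so s_{10} = 49.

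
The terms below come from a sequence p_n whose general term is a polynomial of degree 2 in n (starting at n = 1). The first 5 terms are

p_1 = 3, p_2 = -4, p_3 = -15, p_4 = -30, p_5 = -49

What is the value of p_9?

1st diffs: -7, -11, -15, -19.
2nd diffs: -4, -4, -4 (constant).
Newton forward-difference form: p_n = 3 + (-7)·C(n-1,1) + (-4)·C(n-1,2).
At n = 9: n-1 = 8, so p_9 = 3 - 56 - 112 = -165.

-165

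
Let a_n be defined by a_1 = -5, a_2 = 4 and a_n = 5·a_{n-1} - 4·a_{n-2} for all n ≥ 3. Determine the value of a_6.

Applying the relation repeatedly:
a_3 = 40, a_4 = 184, a_5 = 760, a_6 = 3064.
(Characteristic roots are 4 and 1.)

3064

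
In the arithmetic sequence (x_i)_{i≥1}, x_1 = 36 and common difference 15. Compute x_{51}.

786

x_i = 36 + (i - 1)·15.
x_{51} = 36 + 50·15 = 786.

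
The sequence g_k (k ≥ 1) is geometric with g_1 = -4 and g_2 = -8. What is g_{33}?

-17179869184

Common ratio r = 2.
g_k = (-4)·2^(k-1).
g_{33} = (-4)·2^32 = -17179869184.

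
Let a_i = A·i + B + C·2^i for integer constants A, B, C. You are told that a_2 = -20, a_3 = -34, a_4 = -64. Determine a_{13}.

Plug in i = 2, 3, 4: 2A + B + 4C = -20; 3A + B + 8C = -34; 4A + B + 16C = -64.
Subtracting the first from the second: A + 4C = -14.
Subtracting the second from the third: A + 8C = -30.
Solving: C = -4, A = 2, then B = -8.
Hence a_{13} = 2·13 + (-8) + (-4)·8192 = -32750.

-32750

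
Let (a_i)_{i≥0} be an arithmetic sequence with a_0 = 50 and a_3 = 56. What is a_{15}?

80

Common difference d = (56 - 50) / (3 - 0) = 2.
a_i = 50 + (i - 0)·2.
a_{15} = 50 + 15·2 = 80.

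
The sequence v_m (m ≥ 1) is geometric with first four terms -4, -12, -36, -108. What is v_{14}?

-6377292

Common ratio r = 3.
v_m = (-4)·3^(m-1).
v_{14} = (-4)·3^13 = -6377292.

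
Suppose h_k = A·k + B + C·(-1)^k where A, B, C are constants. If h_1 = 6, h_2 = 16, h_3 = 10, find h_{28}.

Write the equations: A + B - C = 6; 2A + B + C = 16; 3A + B - C = 10.
Subtracting the first from the second: A + 2C = 10.
Subtracting the second from the third: A - 2C = -6.
Solving: C = 4, A = 2, then B = 8.
Therefore h_{28} = 56 + 8 + 4·1 = 68.

68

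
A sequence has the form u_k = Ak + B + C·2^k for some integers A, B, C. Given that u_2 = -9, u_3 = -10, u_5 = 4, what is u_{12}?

At k = 2, 3, 5: 2A + B + 4C = -9; 3A + B + 8C = -10; 5A + B + 32C = 4.
Subtracting the first from the second: A + 4C = -1.
Subtracting the second from the third: 2A + 24C = 14.
Solving: C = 1, A = -5, then B = -3.
Hence u_{12} = -5·12 + (-3) + 1·4096 = 4033.

4033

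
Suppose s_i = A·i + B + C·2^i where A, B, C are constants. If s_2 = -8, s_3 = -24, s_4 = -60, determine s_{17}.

Write the equations: 2A + B + 4C = -8; 3A + B + 8C = -24; 4A + B + 16C = -60.
Subtracting the first from the second: A + 4C = -16.
Subtracting the second from the third: A + 8C = -36.
Solving: C = -5, A = 4, then B = 4.
Therefore s_{17} = 68 + 4 + (-5)·131072 = -655288.

-655288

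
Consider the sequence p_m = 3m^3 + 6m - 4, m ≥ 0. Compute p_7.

p_7 = 3·7^3 + 6·7 - 4 = 1067.

1067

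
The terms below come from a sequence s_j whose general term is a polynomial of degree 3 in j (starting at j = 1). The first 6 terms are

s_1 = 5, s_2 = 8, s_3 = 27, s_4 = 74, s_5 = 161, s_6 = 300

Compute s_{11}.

2195

1st diffs: 3, 19, 47, 87, 139.
2nd diffs: 16, 28, 40, 52.
3rd diffs: 12, 12, 12 (constant).
Newton forward-difference form: s_j = 5 + 3·C(j-1,1) + 16·C(j-1,2) + 12·C(j-1,3).
At j = 11: j-1 = 10, so s_{11} = 5 + 30 + 720 + 1440 = 2195.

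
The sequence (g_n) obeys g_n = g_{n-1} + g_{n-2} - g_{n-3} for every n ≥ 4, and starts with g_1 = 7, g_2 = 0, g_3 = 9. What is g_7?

13

Iterate the recurrence:
g_4 = 2, g_5 = 11, g_6 = 4, g_7 = 13.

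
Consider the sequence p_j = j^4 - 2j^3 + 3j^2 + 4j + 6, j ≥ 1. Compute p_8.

p_8 = 1·8^4 - 2·8^3 + 3·8^2 + 4·8 + 6 = 3302.

3302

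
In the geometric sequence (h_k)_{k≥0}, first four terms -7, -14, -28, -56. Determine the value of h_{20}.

-7340032

Common ratio r = 2.
h_k = (-7)·2^(k-0).
h_{20} = (-7)·2^20 = -7340032.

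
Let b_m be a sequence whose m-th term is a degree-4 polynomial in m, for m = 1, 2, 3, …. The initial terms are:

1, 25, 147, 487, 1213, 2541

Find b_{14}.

76597

1st diffs: 24, 122, 340, 726, 1328.
2nd diffs: 98, 218, 386, 602.
3rd diffs: 120, 168, 216.
4th diffs: 48, 48 (constant).
Newton forward-difference form: b_m = 1 + 24·C(m-1,1) + 98·C(m-1,2) + 120·C(m-1,3) + 48·C(m-1,4).
At m = 14: m-1 = 13, so b_{14} = 1 + 312 + 7644 + 34320 + 34320 = 76597.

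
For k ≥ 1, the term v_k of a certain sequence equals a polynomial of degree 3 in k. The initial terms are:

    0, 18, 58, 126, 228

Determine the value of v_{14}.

1st diffs: 18, 40, 68, 102.
2nd diffs: 22, 28, 34.
3rd diffs: 6, 6 (constant).
So v_k = k^3 + 5k^2 - 4k - 2.
Evaluating at k = 14 gives v_{14} = 3666.

3666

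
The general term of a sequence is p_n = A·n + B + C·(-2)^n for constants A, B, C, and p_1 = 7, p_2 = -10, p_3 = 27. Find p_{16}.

At n = 1, 2, 3: A + B - 2C = 7; 2A + B + 4C = -10; 3A + B - 8C = 27.
Subtracting the first from the second: A + 6C = -17.
Subtracting the second from the third: A - 12C = 37.
Solving: C = -3, A = 1, then B = 0.
Hence p_{16} = 1·16 + 0 + (-3)·65536 = -196592.

-196592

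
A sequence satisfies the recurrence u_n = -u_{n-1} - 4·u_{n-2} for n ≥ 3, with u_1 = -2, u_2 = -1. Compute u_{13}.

Iterate the recurrence:
u_3 = 9  u_4 = -5  u_5 = -31  …  u_{10} = 1123  u_{11} = -1063  u_{12} = -3429  u_{13} = 7681.

7681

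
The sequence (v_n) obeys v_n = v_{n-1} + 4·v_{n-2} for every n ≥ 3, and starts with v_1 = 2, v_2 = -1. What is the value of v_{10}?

Applying the relation repeatedly:
v_3 = 7; v_4 = 3; v_5 = 31; v_6 = 43; v_7 = 167; v_8 = 339; v_9 = 1007; v_{10} = 2363.

2363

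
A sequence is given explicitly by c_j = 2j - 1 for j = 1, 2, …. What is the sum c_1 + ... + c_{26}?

676

Over j = 1..26: Σj = 351.
Total = (2)·351 + (-1)·26 = 676.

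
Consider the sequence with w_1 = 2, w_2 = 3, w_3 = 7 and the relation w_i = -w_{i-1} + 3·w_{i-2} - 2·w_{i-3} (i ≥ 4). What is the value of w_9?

w_4 = -2; w_5 = 17; w_6 = -37; w_7 = 92; w_8 = -237; w_9 = 587.

587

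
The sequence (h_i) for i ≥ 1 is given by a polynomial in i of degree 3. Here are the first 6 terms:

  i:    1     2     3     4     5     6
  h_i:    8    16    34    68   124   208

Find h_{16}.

1st diffs: 8, 18, 34, 56, 84.
2nd diffs: 10, 16, 22, 28.
3rd diffs: 6, 6, 6 (constant).
So h_i = i^3 - i^2 + 4i + 4.
Evaluating at i = 16 gives h_{16} = 3908.

3908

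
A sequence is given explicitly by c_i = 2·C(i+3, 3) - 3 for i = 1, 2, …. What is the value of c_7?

C(10, 3) = 120, so c_7 = 237.

237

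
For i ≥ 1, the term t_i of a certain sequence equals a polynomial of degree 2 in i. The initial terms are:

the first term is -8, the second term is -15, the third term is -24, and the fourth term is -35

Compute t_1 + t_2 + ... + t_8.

-372

1st diffs: -7, -9, -11.
2nd diffs: -2, -2 (constant).
Newton forward-difference form: t_i = -8 + (-7)·C(i-1,1) + (-2)·C(i-1,2).
Continuing: -48, -63, -80, -99.
Summing i = 1..8 (8 terms) gives -372.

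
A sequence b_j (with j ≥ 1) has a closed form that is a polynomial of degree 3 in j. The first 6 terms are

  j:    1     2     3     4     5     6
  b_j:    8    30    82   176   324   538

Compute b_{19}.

14786

1st diffs: 22, 52, 94, 148, 214.
2nd diffs: 30, 42, 54, 66.
3rd diffs: 12, 12, 12 (constant).
Newton forward-difference form: b_j = 8 + 22·C(j-1,1) + 30·C(j-1,2) + 12·C(j-1,3).
At j = 19: j-1 = 18, so b_{19} = 8 + 396 + 4590 + 9792 = 14786.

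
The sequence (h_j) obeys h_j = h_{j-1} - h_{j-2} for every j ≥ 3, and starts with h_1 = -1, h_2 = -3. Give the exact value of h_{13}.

-1

Iterate the recurrence:
h_3 = -2, h_4 = 1, h_5 = 3, …, h_{10} = 1, h_{11} = 3, h_{12} = 2, h_{13} = -1.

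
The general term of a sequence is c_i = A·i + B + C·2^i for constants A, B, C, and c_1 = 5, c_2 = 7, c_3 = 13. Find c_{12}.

8171

The three given values yield: A + B + 2C = 5; 2A + B + 4C = 7; 3A + B + 8C = 13.
Subtracting the first from the second: A + 2C = 2.
Subtracting the second from the third: A + 4C = 6.
Solving: C = 2, A = -2, then B = 3.
Therefore c_{12} = -24 + 3 + 2·4096 = 8171.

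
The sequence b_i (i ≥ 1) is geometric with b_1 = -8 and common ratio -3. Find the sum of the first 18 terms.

774840976

b_i = (-8)·(-3)^(i-1).
S = (-8)·((-3)^18 - 1)/(-3 - 1) = (-8)·(387420489 - 1)/(-4) = 774840976.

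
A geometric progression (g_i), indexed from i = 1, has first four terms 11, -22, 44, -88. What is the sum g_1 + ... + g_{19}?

Common ratio r = -2.
g_i = 11·(-2)^(i-1).
S = 11·((-2)^19 - 1)/(-2 - 1) = 11·(-524288 - 1)/(-3) = 1922393.

1922393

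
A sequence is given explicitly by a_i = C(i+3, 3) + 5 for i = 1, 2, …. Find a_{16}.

974

C(19, 3) = 969, so a_{16} = 974.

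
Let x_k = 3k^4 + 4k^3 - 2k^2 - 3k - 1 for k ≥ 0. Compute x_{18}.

337553

x_{18} = 3·18^4 + 4·18^3 - 2·18^2 - 3·18 - 1 = 337553.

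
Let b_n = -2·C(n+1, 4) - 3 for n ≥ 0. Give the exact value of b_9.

C(10, 4) = 210, so b_9 = -423.

-423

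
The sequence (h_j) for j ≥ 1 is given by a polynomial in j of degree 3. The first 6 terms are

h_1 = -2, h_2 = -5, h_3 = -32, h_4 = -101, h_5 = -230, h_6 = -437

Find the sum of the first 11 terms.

1st diffs: -3, -27, -69, -129, -207.
2nd diffs: -24, -42, -60, -78.
3rd diffs: -18, -18, -18 (constant).
So h_j = -3j^3 + 6j^2 - 5.
Continuing: …, -740, -1157, -1706, -2405, …, h_{11} = -3272.
Summing j = 1..11 (11 terms) gives -10087.

-10087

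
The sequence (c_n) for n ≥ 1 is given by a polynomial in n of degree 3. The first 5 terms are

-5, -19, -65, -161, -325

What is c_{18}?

1st diffs: -14, -46, -96, -164.
2nd diffs: -32, -50, -68.
3rd diffs: -18, -18 (constant).
So c_n = -3n^3 + 2n^2 + n - 5.
Evaluating at n = 18 gives c_{18} = -16835.

-16835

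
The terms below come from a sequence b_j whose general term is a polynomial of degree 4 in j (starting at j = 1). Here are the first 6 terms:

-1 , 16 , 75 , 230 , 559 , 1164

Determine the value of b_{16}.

61994

1st diffs: 17, 59, 155, 329, 605.
2nd diffs: 42, 96, 174, 276.
3rd diffs: 54, 78, 102.
4th diffs: 24, 24 (constant).
Newton forward-difference form: b_j = -1 + 17·C(j-1,1) + 42·C(j-1,2) + 54·C(j-1,3) + 24·C(j-1,4).
At j = 16: j-1 = 15, so b_{16} = -1 + 255 + 4410 + 24570 + 32760 = 61994.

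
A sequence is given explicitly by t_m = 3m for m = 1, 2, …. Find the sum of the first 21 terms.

Over m = 1..21: Σm = 231.
Total = (3)·231 = 693.

693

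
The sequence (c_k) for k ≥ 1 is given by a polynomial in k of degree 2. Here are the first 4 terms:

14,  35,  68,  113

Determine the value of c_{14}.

1st diffs: 21, 33, 45.
2nd diffs: 12, 12 (constant).
Newton forward-difference form: c_k = 14 + 21·C(k-1,1) + 12·C(k-1,2).
At k = 14: k-1 = 13, so c_{14} = 14 + 273 + 936 = 1223.

1223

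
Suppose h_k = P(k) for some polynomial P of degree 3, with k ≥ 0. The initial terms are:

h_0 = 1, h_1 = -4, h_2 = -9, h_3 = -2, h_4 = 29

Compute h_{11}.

1926

1st diffs: -5, -5, 7, 31.
2nd diffs: 0, 12, 24.
3rd diffs: 12, 12 (constant).
Newton forward-difference form: h_k = 1 + (-5)·C(k,1) + 12·C(k,3).
At k = 11: k = 11, so h_{11} = 1 - 55 + 1980 = 1926.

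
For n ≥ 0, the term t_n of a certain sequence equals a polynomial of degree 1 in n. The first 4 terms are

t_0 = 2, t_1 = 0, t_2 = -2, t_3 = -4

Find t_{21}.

-40

1st diffs: -2, -2, -2 (constant).
So t_n = -2n + 2.
Evaluating at n = 21 gives t_{21} = -40.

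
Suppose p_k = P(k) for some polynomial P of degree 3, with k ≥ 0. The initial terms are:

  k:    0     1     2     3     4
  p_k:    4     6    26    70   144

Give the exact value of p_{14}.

3854

1st diffs: 2, 20, 44, 74.
2nd diffs: 18, 24, 30.
3rd diffs: 6, 6 (constant).
So p_k = k^3 + 6k^2 - 5k + 4.
Evaluating at k = 14 gives p_{14} = 3854.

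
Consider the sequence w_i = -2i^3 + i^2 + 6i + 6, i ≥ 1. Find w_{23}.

w_{23} = -2·23^3 + 1·23^2 + 6·23 + 6 = -23661.

-23661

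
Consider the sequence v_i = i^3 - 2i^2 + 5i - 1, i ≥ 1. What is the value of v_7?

v_7 = 1·7^3 - 2·7^2 + 5·7 - 1 = 279.

279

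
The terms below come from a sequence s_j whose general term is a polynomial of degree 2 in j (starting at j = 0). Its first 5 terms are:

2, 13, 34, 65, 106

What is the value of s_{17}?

1549

1st diffs: 11, 21, 31, 41.
2nd diffs: 10, 10, 10 (constant).
So s_j = 5j^2 + 6j + 2.
Evaluating at j = 17 gives s_{17} = 1549.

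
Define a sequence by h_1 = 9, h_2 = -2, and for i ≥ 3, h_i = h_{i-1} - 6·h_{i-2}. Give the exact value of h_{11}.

h_3 = -56, h_4 = -44, h_5 = 292, h_6 = 556, h_7 = -1196, h_8 = -4532, h_9 = 2644, h_{10} = 29836, h_{11} = 13972.

13972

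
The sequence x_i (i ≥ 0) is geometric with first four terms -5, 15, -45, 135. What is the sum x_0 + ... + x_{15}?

53808400

Common ratio r = -3.
x_i = (-5)·(-3)^(i-0).
S = (-5)·((-3)^16 - 1)/(-3 - 1) = (-5)·(43046721 - 1)/(-4) = 53808400.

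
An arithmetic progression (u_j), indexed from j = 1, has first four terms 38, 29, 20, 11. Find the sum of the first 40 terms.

-5500

Common difference d = -9.
u_j = 38 + (j - 1)·(-9).
u_{40} = -313; S = 40·(38 + (-313))/2 = -5500.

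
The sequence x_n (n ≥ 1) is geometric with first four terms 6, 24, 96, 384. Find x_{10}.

1572864

Common ratio r = 4.
x_n = 6·4^(n-1).
x_{10} = 6·4^9 = 1572864.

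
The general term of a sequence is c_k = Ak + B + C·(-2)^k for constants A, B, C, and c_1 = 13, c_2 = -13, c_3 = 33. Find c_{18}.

-1048605

The three given values yield: A + B - 2C = 13; 2A + B + 4C = -13; 3A + B - 8C = 33.
Subtracting the first from the second: A + 6C = -26.
Subtracting the second from the third: A - 12C = 46.
Solving: C = -4, A = -2, then B = 7.
So c_k = -2·k + 7 + (-4)·(-2)^k; at k=18 this is -1048605.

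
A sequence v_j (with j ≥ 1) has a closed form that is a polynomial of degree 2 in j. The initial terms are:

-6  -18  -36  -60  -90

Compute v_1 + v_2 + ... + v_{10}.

1st diffs: -12, -18, -24, -30.
2nd diffs: -6, -6, -6 (constant).
So v_j = -3j^2 - 3j.
Continuing: …, -126, -168, -216, -270, …, v_{10} = -330.
Summing j = 1..10 (10 terms) gives -1320.

-1320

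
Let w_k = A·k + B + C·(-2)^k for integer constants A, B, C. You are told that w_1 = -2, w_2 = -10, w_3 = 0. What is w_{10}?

Write the equations: A + B - 2C = -2; 2A + B + 4C = -10; 3A + B - 8C = 0.
Subtracting the first from the second: A + 6C = -8.
Subtracting the second from the third: A - 12C = 10.
Solving: C = -1, A = -2, then B = -2.
Therefore w_{10} = -20 + (-2) + (-1)·1024 = -1046.

-1046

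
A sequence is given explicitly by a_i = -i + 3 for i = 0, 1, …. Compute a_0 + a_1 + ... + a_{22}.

-184

Over i = 0..22: Σi = 253.
Total = (-1)·253 + (3)·23 = -184.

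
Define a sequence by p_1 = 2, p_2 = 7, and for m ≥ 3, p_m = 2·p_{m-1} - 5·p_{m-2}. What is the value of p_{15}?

-112576

Applying the relation repeatedly:
p_3 = 4; p_4 = -27; p_5 = -74; …; p_{12} = 6333; p_{13} = 49246; p_{14} = 66827; p_{15} = -112576.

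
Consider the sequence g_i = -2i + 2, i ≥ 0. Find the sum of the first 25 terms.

Over i = 0..24: Σi = 300.
Total = (-2)·300 + (2)·25 = -550.

-550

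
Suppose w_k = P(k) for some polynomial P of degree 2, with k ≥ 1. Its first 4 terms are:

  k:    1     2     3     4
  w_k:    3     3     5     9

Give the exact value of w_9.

1st diffs: 0, 2, 4.
2nd diffs: 2, 2 (constant).
Newton forward-difference form: w_k = 3 + 2·C(k-1,2).
At k = 9: k-1 = 8, so w_9 = 3 + 56 = 59.

59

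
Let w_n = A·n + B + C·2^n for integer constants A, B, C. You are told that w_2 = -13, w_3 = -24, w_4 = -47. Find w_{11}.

-6136

The three given values yield: 2A + B + 4C = -13; 3A + B + 8C = -24; 4A + B + 16C = -47.
Subtracting the first from the second: A + 4C = -11.
Subtracting the second from the third: A + 8C = -23.
Solving: C = -3, A = 1, then B = -3.
Therefore w_{11} = 11 + (-3) + (-3)·2048 = -6136.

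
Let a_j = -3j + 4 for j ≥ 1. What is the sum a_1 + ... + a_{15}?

-300

Over j = 1..15: Σj = 120.
Total = (-3)·120 + (4)·15 = -300.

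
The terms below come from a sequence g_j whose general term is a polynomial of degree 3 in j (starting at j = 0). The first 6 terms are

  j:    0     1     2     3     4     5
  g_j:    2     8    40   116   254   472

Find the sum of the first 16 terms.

48072

1st diffs: 6, 32, 76, 138, 218.
2nd diffs: 26, 44, 62, 80.
3rd diffs: 18, 18, 18 (constant).
Newton forward-difference form: g_j = 2 + 6·C(j,1) + 26·C(j,2) + 18·C(j,3).
Continuing: …, 788, 1220, 1786, 2504, …, g_{15} = 11012.
Summing j = 0..15 (16 terms) gives 48072.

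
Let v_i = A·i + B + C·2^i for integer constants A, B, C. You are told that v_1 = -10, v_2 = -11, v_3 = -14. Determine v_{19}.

-524278

The three given values yield: A + B + 2C = -10; 2A + B + 4C = -11; 3A + B + 8C = -14.
Subtracting the first from the second: A + 2C = -1.
Subtracting the second from the third: A + 4C = -3.
Solving: C = -1, A = 1, then B = -9.
So v_i = 1·i + (-9) + (-1)·2^i; at i=19 this is -524278.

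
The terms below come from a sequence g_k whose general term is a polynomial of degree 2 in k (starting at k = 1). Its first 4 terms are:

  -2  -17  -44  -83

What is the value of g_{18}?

-1889

1st diffs: -15, -27, -39.
2nd diffs: -12, -12 (constant).
So g_k = -6k^2 + 3k + 1.
Evaluating at k = 18 gives g_{18} = -1889.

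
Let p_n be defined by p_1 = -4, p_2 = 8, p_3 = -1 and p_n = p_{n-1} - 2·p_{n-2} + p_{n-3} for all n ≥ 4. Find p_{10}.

39

Iterate the recurrence:
p_4 = -21  p_5 = -11  p_6 = 30  p_7 = 31  p_8 = -40  p_9 = -72  p_{10} = 39.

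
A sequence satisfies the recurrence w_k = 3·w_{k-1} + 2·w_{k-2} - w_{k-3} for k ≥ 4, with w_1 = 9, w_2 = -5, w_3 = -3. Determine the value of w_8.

Compute successive terms:
w_4 = -28, w_5 = -85, w_6 = -308, w_7 = -1066, w_8 = -3729.

-3729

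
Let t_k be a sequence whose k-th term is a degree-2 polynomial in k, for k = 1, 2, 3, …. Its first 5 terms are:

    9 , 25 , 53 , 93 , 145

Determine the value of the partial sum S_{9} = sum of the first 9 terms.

1st diffs: 16, 28, 40, 52.
2nd diffs: 12, 12, 12 (constant).
So t_k = 6k^2 - 2k + 5.
Continuing: 209, 285, 373, 473.
Summing k = 1..9 (9 terms) gives 1665.

1665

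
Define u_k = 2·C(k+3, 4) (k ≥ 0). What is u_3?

30

C(6, 4) = 15, so u_3 = 30.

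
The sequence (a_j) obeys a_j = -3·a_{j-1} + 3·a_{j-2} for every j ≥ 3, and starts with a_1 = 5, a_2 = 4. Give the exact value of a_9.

Step forward from the initial values:
a_3 = 3, a_4 = 3, a_5 = 0, a_6 = 9, a_7 = -27, a_8 = 108, a_9 = -405.

-405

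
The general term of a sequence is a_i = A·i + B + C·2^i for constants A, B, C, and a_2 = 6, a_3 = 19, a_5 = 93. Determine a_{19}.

1572875

The three given values yield: 2A + B + 4C = 6; 3A + B + 8C = 19; 5A + B + 32C = 93.
Subtracting the first from the second: A + 4C = 13.
Subtracting the second from the third: 2A + 24C = 74.
Solving: C = 3, A = 1, then B = -8.
Therefore a_{19} = 19 + (-8) + 3·524288 = 1572875.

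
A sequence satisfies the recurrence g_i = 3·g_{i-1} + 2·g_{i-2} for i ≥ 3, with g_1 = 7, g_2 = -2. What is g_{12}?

547724

Compute successive terms:
g_3 = 8, g_4 = 20, g_5 = 76, g_6 = 268, g_7 = 956, g_8 = 3404, g_9 = 12124, g_{10} = 43180, g_{11} = 153788, g_{12} = 547724.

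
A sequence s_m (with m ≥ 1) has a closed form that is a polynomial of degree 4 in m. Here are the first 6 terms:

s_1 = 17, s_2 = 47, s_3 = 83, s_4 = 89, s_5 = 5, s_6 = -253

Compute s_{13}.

1st diffs: 30, 36, 6, -84, -258.
2nd diffs: 6, -30, -90, -174.
3rd diffs: -36, -60, -84.
4th diffs: -24, -24 (constant).
So s_m = -m^4 + 4m^3 + 4m^2 + 5m + 5.
Evaluating at m = 13 gives s_{13} = -19027.

-19027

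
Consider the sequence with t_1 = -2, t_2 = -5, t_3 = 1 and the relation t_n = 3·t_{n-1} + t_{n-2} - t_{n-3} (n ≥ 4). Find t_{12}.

Iterate the recurrence:
t_4 = 0;  t_5 = 6;  t_6 = 17;  t_7 = 57;  t_8 = 182;  t_9 = 586;  t_{10} = 1883;  t_{11} = 6053;  t_{12} = 19456.

19456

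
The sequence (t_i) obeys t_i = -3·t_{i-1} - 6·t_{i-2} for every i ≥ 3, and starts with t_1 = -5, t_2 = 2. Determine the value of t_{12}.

Iterate the recurrence:
t_3 = 24; t_4 = -84; t_5 = 108; t_6 = 180; t_7 = -1188; t_8 = 2484; t_9 = -324; t_{10} = -13932; t_{11} = 43740; t_{12} = -47628.

-47628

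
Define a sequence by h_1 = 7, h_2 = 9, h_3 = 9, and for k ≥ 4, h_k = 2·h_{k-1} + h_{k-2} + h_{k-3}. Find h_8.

1401

Step forward from the initial values:
h_4 = 34;  h_5 = 86;  h_6 = 215;  h_7 = 550;  h_8 = 1401.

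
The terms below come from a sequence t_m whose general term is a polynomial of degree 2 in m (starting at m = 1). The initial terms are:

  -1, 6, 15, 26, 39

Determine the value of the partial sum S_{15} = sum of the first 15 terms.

1st diffs: 7, 9, 11, 13.
2nd diffs: 2, 2, 2 (constant).
Newton forward-difference form: t_m = -1 + 7·C(m-1,1) + 2·C(m-1,2).
Continuing: …, 54, 71, 90, 111, …, t_{15} = 279.
Summing m = 1..15 (15 terms) gives 1630.

1630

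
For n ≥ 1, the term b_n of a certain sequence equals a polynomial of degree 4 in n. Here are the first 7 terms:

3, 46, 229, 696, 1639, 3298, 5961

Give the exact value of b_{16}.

1st diffs: 43, 183, 467, 943, 1659, 2663.
2nd diffs: 140, 284, 476, 716, 1004.
3rd diffs: 144, 192, 240, 288.
4th diffs: 48, 48, 48 (constant).
Newton forward-difference form: b_n = 3 + 43·C(n-1,1) + 140·C(n-1,2) + 144·C(n-1,3) + 48·C(n-1,4).
At n = 16: n-1 = 15, so b_{16} = 3 + 645 + 14700 + 65520 + 65520 = 146388.

146388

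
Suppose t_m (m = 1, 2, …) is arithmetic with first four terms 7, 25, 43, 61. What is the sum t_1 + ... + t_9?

711

Common difference d = 18.
t_m = 7 + (m - 1)·18.
t_9 = 151; S = 9·(7 + 151)/2 = 711.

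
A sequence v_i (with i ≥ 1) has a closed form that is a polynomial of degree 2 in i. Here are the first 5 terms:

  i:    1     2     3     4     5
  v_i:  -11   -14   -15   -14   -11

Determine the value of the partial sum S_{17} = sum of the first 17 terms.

765

1st diffs: -3, -1, 1, 3.
2nd diffs: 2, 2, 2 (constant).
Newton forward-difference form: v_i = -11 + (-3)·C(i-1,1) + 2·C(i-1,2).
Continuing: …, -6, 1, 10, 21, …, v_{17} = 181.
Summing i = 1..17 (17 terms) gives 765.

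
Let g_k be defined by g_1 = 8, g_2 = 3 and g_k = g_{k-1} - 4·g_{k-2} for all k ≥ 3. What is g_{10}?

3295

Step forward from the initial values:
g_3 = -29, g_4 = -41, g_5 = 75, g_6 = 239, g_7 = -61, g_8 = -1017, g_9 = -773, g_{10} = 3295.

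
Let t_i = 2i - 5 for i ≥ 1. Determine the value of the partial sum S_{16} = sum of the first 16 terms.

Over i = 1..16: Σi = 136.
Total = (2)·136 + (-5)·16 = 192.

192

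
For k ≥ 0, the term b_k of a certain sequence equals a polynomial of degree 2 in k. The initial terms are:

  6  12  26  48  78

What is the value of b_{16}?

1st diffs: 6, 14, 22, 30.
2nd diffs: 8, 8, 8 (constant).
Newton forward-difference form: b_k = 6 + 6·C(k,1) + 8·C(k,2).
At k = 16: k = 16, so b_{16} = 6 + 96 + 960 = 1062.

1062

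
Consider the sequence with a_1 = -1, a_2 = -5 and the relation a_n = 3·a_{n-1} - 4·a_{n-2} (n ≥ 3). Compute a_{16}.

90707

Applying the relation repeatedly:
a_3 = -11, a_4 = -13, a_5 = 5, …, a_{13} = -4411, a_{14} = 7555, a_{15} = 40309, a_{16} = 90707.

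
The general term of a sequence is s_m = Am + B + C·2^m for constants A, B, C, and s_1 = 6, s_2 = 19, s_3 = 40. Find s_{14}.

65599

Plug in m = 1, 2, 3: A + B + 2C = 6; 2A + B + 4C = 19; 3A + B + 8C = 40.
Subtracting the first from the second: A + 2C = 13.
Subtracting the second from the third: A + 4C = 21.
Solving: C = 4, A = 5, then B = -7.
Therefore s_{14} = 70 + (-7) + 4·16384 = 65599.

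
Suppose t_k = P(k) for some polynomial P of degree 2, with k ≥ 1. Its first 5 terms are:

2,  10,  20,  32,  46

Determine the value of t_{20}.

1st diffs: 8, 10, 12, 14.
2nd diffs: 2, 2, 2 (constant).
Newton forward-difference form: t_k = 2 + 8·C(k-1,1) + 2·C(k-1,2).
At k = 20: k-1 = 19, so t_{20} = 2 + 152 + 342 = 496.

496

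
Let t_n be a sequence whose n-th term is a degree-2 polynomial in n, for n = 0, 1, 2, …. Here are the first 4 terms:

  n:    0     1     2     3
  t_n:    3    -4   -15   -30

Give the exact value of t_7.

1st diffs: -7, -11, -15.
2nd diffs: -4, -4 (constant).
So t_n = -2n^2 - 5n + 3.
Evaluating at n = 7 gives t_7 = -130.

-130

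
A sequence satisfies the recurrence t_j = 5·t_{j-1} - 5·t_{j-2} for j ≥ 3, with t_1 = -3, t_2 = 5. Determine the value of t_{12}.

Applying the relation repeatedly:
t_3 = 40, t_4 = 175, t_5 = 675, t_6 = 2500, t_7 = 9125, t_8 = 33125, t_9 = 120000, t_{10} = 434375, t_{11} = 1571875, t_{12} = 5687500.

5687500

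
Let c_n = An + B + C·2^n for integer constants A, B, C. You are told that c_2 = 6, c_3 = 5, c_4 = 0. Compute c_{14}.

-16338

At n = 2, 3, 4: 2A + B + 4C = 6; 3A + B + 8C = 5; 4A + B + 16C = 0.
Subtracting the first from the second: A + 4C = -1.
Subtracting the second from the third: A + 8C = -5.
Solving: C = -1, A = 3, then B = 4.
Hence c_{14} = 3·14 + 4 + (-1)·16384 = -16338.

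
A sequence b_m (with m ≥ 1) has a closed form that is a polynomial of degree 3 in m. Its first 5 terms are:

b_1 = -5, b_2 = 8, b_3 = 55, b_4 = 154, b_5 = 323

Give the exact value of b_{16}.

11950

1st diffs: 13, 47, 99, 169.
2nd diffs: 34, 52, 70.
3rd diffs: 18, 18 (constant).
So b_m = 3m^3 - m^2 - 5m - 2.
Evaluating at m = 16 gives b_{16} = 11950.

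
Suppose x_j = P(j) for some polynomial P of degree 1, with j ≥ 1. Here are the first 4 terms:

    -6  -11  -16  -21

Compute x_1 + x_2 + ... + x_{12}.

1st diffs: -5, -5, -5 (constant).
So x_j = -5j - 1.
Continuing: …, -26, -31, -36, -41, …, x_{12} = -61.
Summing j = 1..12 (12 terms) gives -402.

-402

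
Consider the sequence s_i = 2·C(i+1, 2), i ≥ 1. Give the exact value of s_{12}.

156

C(13, 2) = 78, so s_{12} = 156.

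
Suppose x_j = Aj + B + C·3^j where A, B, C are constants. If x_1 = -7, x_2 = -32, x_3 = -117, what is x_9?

-98367

Plug in j = 1, 2, 3: A + B + 3C = -7; 2A + B + 9C = -32; 3A + B + 27C = -117.
Subtracting the first from the second: A + 6C = -25.
Subtracting the second from the third: A + 18C = -85.
Solving: C = -5, A = 5, then B = 3.
Therefore x_9 = 45 + 3 + (-5)·19683 = -98367.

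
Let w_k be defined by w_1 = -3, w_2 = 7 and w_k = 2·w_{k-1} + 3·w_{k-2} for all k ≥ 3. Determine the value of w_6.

Compute successive terms:
w_3 = 5  w_4 = 31  w_5 = 77  w_6 = 247.
(Characteristic roots are 3 and -1.)

247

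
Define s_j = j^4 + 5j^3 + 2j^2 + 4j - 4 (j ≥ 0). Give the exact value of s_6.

2468

s_6 = 1·6^4 + 5·6^3 + 2·6^2 + 4·6 - 4 = 2468.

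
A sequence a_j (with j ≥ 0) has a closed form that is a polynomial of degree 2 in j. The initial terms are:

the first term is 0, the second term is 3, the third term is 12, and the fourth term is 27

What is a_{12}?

432

1st diffs: 3, 9, 15.
2nd diffs: 6, 6 (constant).
Newton forward-difference form: a_j = 3·C(j,1) + 6·C(j,2).
At j = 12: j = 12, so a_{12} = 36 + 396 = 432.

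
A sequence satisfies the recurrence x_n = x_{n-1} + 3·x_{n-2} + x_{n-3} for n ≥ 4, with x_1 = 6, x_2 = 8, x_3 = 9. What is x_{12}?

Iterate the recurrence:
x_4 = 39, x_5 = 74, x_6 = 200, x_7 = 461, x_8 = 1135, x_9 = 2718, x_{10} = 6584, x_{11} = 15873, x_{12} = 38343.

38343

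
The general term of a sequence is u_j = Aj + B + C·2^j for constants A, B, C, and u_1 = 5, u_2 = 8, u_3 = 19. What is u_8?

The three given values yield: A + B + 2C = 5; 2A + B + 4C = 8; 3A + B + 8C = 19.
Subtracting the first from the second: A + 2C = 3.
Subtracting the second from the third: A + 4C = 11.
Solving: C = 4, A = -5, then B = 2.
Hence u_8 = -5·8 + 2 + 4·256 = 986.

986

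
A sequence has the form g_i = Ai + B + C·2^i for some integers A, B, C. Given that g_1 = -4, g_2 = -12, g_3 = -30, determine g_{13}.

-40930

Write the equations: A + B + 2C = -4; 2A + B + 4C = -12; 3A + B + 8C = -30.
Subtracting the first from the second: A + 2C = -8.
Subtracting the second from the third: A + 4C = -18.
Solving: C = -5, A = 2, then B = 4.
Therefore g_{13} = 26 + 4 + (-5)·8192 = -40930.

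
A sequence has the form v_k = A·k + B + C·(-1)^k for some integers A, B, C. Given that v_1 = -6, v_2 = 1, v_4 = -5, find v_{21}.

-66

Write the equations: A + B - C = -6; 2A + B + C = 1; 4A + B + C = -5.
Subtracting the first from the second: A + 2C = 7.
Subtracting the second from the third: 2A = -6.
Solving: C = 5, A = -3, then B = 2.
Hence v_{21} = -3·21 + 2 + 5·(-1) = -66.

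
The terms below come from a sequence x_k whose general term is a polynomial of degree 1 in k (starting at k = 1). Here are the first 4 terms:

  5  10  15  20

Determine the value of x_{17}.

85

1st diffs: 5, 5, 5 (constant).
So x_k = 5k.
Evaluating at k = 17 gives x_{17} = 85.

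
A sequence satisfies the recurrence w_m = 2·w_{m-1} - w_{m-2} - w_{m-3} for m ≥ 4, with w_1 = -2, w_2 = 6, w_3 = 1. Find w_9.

-2

Applying the relation repeatedly:
w_4 = -2  w_5 = -11  w_6 = -21  w_7 = -29  w_8 = -26  w_9 = -2.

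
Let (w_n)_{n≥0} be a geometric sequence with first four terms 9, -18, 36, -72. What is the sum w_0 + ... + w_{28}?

Common ratio r = -2.
w_n = 9·(-2)^(n-0).
S = 9·((-2)^29 - 1)/(-2 - 1) = 9·(-536870912 - 1)/(-3) = 1610612739.

1610612739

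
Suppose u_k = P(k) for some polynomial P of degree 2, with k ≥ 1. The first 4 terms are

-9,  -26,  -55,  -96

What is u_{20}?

1st diffs: -17, -29, -41.
2nd diffs: -12, -12 (constant).
Newton forward-difference form: u_k = -9 + (-17)·C(k-1,1) + (-12)·C(k-1,2).
At k = 20: k-1 = 19, so u_{20} = -9 - 323 - 2052 = -2384.

-2384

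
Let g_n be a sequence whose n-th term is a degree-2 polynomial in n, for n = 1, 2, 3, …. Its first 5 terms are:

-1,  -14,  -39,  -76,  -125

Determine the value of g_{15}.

1st diffs: -13, -25, -37, -49.
2nd diffs: -12, -12, -12 (constant).
Newton forward-difference form: g_n = -1 + (-13)·C(n-1,1) + (-12)·C(n-1,2).
At n = 15: n-1 = 14, so g_{15} = -1 - 182 - 1092 = -1275.

-1275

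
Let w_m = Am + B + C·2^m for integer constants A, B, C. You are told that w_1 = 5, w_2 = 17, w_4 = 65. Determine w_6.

221

At m = 1, 2, 4: A + B + 2C = 5; 2A + B + 4C = 17; 4A + B + 16C = 65.
Subtracting the first from the second: A + 2C = 12.
Subtracting the second from the third: 2A + 12C = 48.
Solving: C = 3, A = 6, then B = -7.
Hence w_6 = 6·6 + (-7) + 3·64 = 221.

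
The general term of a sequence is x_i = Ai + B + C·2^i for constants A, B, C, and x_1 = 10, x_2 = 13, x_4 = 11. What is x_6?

-27

At i = 1, 2, 4: A + B + 2C = 10; 2A + B + 4C = 13; 4A + B + 16C = 11.
Subtracting the first from the second: A + 2C = 3.
Subtracting the second from the third: 2A + 12C = -2.
Solving: C = -1, A = 5, then B = 7.
Hence x_6 = 5·6 + 7 + (-1)·64 = -27.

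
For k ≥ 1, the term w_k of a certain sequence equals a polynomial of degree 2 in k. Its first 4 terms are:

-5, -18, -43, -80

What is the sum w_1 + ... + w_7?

1st diffs: -13, -25, -37.
2nd diffs: -12, -12 (constant).
Newton forward-difference form: w_k = -5 + (-13)·C(k-1,1) + (-12)·C(k-1,2).
Continuing: -129, -190, -263.
Summing k = 1..7 (7 terms) gives -728.

-728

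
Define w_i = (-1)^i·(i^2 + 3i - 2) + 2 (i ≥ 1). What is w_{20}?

460

(-1)^20 = 1; i^2 + 3i - 2 at i=20 is 458; so w_{20} = 460.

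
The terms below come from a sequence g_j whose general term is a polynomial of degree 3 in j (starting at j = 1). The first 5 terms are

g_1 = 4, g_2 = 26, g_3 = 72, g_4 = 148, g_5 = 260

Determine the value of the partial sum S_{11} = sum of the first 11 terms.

1st diffs: 22, 46, 76, 112.
2nd diffs: 24, 30, 36.
3rd diffs: 6, 6 (constant).
So g_j = j^3 + 6j^2 - 3j.
Continuing: …, 414, 616, 872, 1188, …, g_{11} = 2024.
Summing j = 1..11 (11 terms) gives 7194.

7194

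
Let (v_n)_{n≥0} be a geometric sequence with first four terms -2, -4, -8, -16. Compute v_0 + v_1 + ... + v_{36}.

Common ratio r = 2.
v_n = (-2)·2^(n-0).
S = (-2)·(2^37 - 1)/(2 - 1) = (-2)·(137438953472 - 1)/(1) = -274877906942.

-274877906942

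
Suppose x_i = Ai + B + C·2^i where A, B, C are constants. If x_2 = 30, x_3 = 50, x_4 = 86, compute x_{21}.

Plug in i = 2, 3, 4: 2A + B + 4C = 30; 3A + B + 8C = 50; 4A + B + 16C = 86.
Subtracting the first from the second: A + 4C = 20.
Subtracting the second from the third: A + 8C = 36.
Solving: C = 4, A = 4, then B = 6.
So x_i = 4·i + 6 + 4·2^i; at i=21 this is 8388698.

8388698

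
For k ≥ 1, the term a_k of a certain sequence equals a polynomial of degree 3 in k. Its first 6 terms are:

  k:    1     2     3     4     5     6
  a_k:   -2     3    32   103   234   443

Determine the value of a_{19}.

1st diffs: 5, 29, 71, 131, 209.
2nd diffs: 24, 42, 60, 78.
3rd diffs: 18, 18, 18 (constant).
Newton forward-difference form: a_k = -2 + 5·C(k-1,1) + 24·C(k-1,2) + 18·C(k-1,3).
At k = 19: k-1 = 18, so a_{19} = -2 + 90 + 3672 + 14688 = 18448.

18448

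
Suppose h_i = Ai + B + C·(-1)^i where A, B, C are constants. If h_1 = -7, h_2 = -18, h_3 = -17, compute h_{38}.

-198

The three given values yield: A + B - C = -7; 2A + B + C = -18; 3A + B - C = -17.
Subtracting the first from the second: A + 2C = -11.
Subtracting the second from the third: A - 2C = 1.
Solving: C = -3, A = -5, then B = -5.
So h_i = -5·i + (-5) + (-3)·(-1)^i; at i=38 this is -198.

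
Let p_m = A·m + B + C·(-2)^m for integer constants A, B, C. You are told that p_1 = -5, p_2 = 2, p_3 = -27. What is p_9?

At m = 1, 2, 3: A + B - 2C = -5; 2A + B + 4C = 2; 3A + B - 8C = -27.
Subtracting the first from the second: A + 6C = 7.
Subtracting the second from the third: A - 12C = -29.
Solving: C = 2, A = -5, then B = 4.
Therefore p_9 = -45 + 4 + 2·(-512) = -1065.

-1065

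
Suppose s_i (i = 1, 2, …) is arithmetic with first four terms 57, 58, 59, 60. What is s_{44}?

Common difference d = 1.
s_i = 57 + (i - 1)·1.
s_{44} = 57 + 43·1 = 100.

100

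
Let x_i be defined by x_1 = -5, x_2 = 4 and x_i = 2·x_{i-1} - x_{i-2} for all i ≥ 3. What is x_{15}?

Iterate the recurrence:
x_3 = 13; x_4 = 22; x_5 = 31; …; x_{12} = 94; x_{13} = 103; x_{14} = 112; x_{15} = 121.
(Characteristic roots are 1 and 1.)

121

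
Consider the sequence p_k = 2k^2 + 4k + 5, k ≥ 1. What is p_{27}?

1571

p_{27} = 2·27^2 + 4·27 + 5 = 1571.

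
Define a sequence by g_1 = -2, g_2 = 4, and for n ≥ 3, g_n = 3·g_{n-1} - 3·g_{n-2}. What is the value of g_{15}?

13122

Applying the relation repeatedly:
g_3 = 18; g_4 = 42; g_5 = 72; …; g_{12} = -2430; g_{13} = -1458; g_{14} = 2916; g_{15} = 13122.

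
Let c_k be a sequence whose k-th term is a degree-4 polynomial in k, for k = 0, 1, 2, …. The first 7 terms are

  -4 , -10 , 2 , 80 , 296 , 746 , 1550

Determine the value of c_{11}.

1st diffs: -6, 12, 78, 216, 450, 804.
2nd diffs: 18, 66, 138, 234, 354.
3rd diffs: 48, 72, 96, 120.
4th diffs: 24, 24, 24 (constant).
Newton forward-difference form: c_k = -4 + (-6)·C(k,1) + 18·C(k,2) + 48·C(k,3) + 24·C(k,4).
At k = 11: k = 11, so c_{11} = -4 - 66 + 990 + 7920 + 7920 = 16760.

16760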